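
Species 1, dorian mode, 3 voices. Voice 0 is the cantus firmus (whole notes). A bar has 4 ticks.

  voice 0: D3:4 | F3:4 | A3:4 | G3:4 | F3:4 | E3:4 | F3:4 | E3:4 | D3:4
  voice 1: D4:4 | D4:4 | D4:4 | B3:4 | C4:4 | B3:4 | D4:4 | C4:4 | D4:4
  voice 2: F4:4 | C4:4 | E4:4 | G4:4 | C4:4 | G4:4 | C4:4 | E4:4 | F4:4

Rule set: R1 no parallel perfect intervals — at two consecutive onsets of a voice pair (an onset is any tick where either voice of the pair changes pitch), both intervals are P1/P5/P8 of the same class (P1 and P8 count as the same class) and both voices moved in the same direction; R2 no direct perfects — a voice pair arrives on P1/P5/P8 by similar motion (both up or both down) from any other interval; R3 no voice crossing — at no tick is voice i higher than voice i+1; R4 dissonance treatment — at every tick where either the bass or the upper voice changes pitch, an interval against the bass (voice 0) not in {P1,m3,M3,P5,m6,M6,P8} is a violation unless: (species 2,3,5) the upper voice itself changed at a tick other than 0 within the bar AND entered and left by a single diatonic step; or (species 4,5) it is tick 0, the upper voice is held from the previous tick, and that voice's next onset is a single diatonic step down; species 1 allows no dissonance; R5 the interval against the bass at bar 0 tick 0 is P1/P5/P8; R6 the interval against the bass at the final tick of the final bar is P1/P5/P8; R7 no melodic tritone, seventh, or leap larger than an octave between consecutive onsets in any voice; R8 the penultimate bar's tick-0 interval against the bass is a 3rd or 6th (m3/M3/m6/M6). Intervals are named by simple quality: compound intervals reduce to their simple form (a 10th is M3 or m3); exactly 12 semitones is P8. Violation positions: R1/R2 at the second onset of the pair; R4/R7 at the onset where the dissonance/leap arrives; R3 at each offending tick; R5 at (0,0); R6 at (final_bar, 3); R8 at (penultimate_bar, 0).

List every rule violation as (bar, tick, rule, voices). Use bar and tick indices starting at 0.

(0, 0, R5, (0, 2))
(1, 0, R3, (1, 2))
(1, 1, R3, (1, 2))
(1, 2, R3, (1, 2))
(1, 3, R3, (1, 2))
(2, 0, R1, (0, 2))
(2, 0, R4, (0, 1))
(4, 0, R2, (0, 2))
(5, 0, R1, (0, 1))
(6, 0, R3, (1, 2))
(6, 1, R3, (1, 2))
(6, 2, R3, (1, 2))
(6, 3, R3, (1, 2))
(7, 0, R8, (0, 2))
(8, 3, R6, (0, 2))

bar 0: v0=D3 v1=D4 v2=F4 downbeat m3
bar 1: v0=F3 v1=D4 v2=C4 downbeat P5
bar 2: v0=A3 v1=D4 v2=E4 downbeat P5
bar 3: v0=G3 v1=B3 v2=G4 downbeat P8
bar 4: v0=F3 v1=C4 v2=C4 downbeat P5
bar 5: v0=E3 v1=B3 v2=G4 downbeat m3
bar 6: v0=F3 v1=D4 v2=C4 downbeat P5
bar 7: v0=E3 v1=C4 v2=E4 downbeat P8
bar 8: v0=D3 v1=D4 v2=F4 downbeat m3
  -> R5 @ bar 0 tick 0 v(0, 2): opens on m3
  -> R3 @ bar 1 tick 0 v(1, 2): D4 above C4
  -> R3 @ bar 1 tick 1 v(1, 2): D4 above C4
  -> R3 @ bar 1 tick 2 v(1, 2): D4 above C4
  -> R3 @ bar 1 tick 3 v(1, 2): D4 above C4
  -> R1 @ bar 2 tick 0 v(0, 2): F3/C4 P5 -> A3/E4 P5 similar
  -> R4 @ bar 2 tick 0 v(0, 1): A3/D4 P4 untreated
  -> R2 @ bar 4 tick 0 v(0, 2): G3/G4 P8 -> F3/C4 P5 similar
  -> R1 @ bar 5 tick 0 v(0, 1): F3/C4 P5 -> E3/B3 P5 similar
  -> R3 @ bar 6 tick 0 v(1, 2): D4 above C4
  -> R3 @ bar 6 tick 1 v(1, 2): D4 above C4
  -> R3 @ bar 6 tick 2 v(1, 2): D4 above C4
  -> R3 @ bar 6 tick 3 v(1, 2): D4 above C4
  -> R8 @ bar 7 tick 0 v(0, 2): penult P8 not 3rd/6th
  -> R6 @ bar 8 tick 3 v(0, 2): closes on m3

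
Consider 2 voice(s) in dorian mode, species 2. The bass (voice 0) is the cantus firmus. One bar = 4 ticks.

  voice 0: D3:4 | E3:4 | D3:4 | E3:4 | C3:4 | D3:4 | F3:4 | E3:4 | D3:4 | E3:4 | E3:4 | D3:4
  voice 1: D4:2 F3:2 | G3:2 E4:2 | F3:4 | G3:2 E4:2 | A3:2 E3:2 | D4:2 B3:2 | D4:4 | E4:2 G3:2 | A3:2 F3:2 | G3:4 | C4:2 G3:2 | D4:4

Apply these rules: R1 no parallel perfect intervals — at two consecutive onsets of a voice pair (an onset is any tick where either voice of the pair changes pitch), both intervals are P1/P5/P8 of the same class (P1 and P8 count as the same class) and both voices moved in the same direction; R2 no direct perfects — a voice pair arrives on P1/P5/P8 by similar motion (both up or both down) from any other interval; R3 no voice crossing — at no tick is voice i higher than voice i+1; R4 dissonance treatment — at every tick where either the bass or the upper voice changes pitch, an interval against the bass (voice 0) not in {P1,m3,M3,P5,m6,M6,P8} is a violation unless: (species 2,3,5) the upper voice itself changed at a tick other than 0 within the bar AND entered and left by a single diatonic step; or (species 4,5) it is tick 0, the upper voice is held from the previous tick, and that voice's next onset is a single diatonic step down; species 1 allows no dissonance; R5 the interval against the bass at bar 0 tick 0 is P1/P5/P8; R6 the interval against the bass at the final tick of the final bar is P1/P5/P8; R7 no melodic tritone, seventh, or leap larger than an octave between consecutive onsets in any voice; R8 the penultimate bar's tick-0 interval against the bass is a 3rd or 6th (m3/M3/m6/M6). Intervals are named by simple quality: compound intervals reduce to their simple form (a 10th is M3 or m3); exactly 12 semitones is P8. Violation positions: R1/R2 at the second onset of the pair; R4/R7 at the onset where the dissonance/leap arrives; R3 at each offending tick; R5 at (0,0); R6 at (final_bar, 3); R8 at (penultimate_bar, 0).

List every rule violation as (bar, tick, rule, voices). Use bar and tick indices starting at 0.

bar 0: v0=D3 v1=D4 downbeat P8
bar 1: v0=E3 v1=G3 downbeat m3
bar 2: v0=D3 v1=F3 downbeat m3
bar 3: v0=E3 v1=G3 downbeat m3
bar 4: v0=C3 v1=A3 downbeat M6
bar 5: v0=D3 v1=D4 downbeat P8
bar 6: v0=F3 v1=D4 downbeat M6
bar 7: v0=E3 v1=E4 downbeat P8
bar 8: v0=D3 v1=A3 downbeat P5
bar 9: v0=E3 v1=G3 downbeat m3
bar 10: v0=E3 v1=C4 downbeat m6
bar 11: v0=D3 v1=D4 downbeat P8
  -> R7 @ bar 2 tick 0 v(1,): E4->F3 leap 11st
  -> R2 @ bar 5 tick 0 v(0, 1): C3/E3 M3 -> D3/D4 P8 similar
  -> R7 @ bar 5 tick 0 v(1,): E3->D4 leap 10st

(2, 0, R7, (1,))
(5, 0, R2, (0, 1))
(5, 0, R7, (1,))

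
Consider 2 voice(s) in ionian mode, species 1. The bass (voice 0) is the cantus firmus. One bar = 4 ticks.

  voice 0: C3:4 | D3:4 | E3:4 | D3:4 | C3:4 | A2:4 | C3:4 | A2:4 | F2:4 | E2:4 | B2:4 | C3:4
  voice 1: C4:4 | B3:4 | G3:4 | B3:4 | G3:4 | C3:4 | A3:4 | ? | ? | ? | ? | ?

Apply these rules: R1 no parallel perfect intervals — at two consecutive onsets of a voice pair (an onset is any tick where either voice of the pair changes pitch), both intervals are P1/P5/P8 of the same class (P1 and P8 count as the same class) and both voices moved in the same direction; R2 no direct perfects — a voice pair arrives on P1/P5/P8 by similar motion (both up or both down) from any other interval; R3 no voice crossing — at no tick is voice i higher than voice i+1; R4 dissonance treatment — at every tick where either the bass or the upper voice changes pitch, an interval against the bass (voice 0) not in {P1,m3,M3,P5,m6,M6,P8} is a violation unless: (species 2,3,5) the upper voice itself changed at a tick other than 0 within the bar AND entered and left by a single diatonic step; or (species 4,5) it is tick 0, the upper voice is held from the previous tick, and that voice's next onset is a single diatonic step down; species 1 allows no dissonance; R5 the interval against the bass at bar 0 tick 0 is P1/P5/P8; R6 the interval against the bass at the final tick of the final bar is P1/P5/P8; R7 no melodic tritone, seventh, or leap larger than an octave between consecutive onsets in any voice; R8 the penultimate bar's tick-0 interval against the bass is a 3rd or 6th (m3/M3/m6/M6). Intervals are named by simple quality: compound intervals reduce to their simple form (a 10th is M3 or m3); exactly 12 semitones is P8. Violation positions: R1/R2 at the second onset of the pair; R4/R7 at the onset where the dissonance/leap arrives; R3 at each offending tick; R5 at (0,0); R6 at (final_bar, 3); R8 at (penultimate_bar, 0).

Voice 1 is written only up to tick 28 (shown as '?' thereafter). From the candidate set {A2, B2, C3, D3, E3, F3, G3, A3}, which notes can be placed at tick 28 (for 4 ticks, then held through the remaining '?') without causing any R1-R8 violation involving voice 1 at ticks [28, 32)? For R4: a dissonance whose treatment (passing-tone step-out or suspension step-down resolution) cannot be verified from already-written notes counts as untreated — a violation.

A2: violates R2
B2: violates R4,R7
C3: legal
D3: violates R4
E3: violates R2
F3: legal
G3: violates R4
A3: legal

{A3, C3, F3}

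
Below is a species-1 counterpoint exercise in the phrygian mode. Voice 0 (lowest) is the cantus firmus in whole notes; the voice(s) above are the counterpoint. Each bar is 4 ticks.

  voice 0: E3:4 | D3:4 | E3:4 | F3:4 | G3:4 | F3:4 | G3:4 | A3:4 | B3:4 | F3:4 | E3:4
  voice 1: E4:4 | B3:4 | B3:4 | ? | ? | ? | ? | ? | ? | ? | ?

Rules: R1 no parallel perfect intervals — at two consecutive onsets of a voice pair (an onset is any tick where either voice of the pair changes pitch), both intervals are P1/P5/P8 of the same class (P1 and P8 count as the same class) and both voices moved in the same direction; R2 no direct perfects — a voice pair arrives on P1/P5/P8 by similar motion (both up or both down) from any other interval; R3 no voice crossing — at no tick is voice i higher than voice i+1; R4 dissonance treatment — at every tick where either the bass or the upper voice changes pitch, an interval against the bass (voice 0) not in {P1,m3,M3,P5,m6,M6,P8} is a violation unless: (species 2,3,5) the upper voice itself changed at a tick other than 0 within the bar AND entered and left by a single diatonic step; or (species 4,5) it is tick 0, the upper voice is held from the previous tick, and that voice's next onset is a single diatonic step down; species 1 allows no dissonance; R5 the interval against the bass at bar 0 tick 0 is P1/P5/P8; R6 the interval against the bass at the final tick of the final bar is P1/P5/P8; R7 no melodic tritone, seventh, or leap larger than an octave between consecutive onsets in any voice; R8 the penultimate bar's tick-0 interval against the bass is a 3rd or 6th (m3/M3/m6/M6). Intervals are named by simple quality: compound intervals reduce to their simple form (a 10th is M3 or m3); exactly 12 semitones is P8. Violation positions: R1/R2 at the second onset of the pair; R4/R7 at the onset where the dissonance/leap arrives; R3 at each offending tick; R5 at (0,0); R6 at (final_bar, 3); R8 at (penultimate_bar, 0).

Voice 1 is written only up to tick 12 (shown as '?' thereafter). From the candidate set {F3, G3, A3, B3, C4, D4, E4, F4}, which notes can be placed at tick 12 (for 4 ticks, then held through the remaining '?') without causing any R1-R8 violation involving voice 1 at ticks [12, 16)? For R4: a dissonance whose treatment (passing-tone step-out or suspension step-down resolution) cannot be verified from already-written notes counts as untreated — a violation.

{A3, D4}

F3: violates R7
G3: violates R4
A3: legal
B3: violates R4
C4: violates R1
D4: legal
E4: violates R4
F4: violates R2,R7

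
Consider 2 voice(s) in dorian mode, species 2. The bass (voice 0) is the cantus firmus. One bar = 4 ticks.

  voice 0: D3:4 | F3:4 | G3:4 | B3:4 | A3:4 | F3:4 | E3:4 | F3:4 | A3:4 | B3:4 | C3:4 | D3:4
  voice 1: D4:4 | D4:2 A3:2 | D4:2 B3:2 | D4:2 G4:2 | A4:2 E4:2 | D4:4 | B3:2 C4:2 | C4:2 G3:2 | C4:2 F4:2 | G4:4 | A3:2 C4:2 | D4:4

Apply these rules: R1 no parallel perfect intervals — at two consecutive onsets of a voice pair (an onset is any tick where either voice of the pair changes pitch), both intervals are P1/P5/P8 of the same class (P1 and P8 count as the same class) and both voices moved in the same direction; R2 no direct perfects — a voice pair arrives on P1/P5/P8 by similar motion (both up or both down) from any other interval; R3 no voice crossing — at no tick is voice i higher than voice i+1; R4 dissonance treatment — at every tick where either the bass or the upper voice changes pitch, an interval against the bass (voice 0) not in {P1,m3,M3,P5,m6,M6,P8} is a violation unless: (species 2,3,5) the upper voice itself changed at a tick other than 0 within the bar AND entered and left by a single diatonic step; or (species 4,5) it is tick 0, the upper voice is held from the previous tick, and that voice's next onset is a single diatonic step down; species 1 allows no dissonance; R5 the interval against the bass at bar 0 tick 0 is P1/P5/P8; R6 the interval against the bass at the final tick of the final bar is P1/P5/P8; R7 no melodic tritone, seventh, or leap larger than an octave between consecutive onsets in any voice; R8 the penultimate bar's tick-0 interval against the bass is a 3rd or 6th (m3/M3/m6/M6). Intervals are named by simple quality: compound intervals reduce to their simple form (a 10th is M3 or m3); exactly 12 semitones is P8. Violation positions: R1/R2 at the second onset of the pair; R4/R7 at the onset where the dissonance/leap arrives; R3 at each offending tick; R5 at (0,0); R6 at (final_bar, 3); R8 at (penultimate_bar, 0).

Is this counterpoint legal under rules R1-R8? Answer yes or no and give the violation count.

bar 0: v0=D3 v1=D4 (P8)
bar 1: v0=F3 v1=D4 (M6)
bar 2: v0=G3 v1=D4 (P5)
bar 3: v0=B3 v1=D4 (m3)
bar 4: v0=A3 v1=A4 (P8)
bar 5: v0=F3 v1=D4 (M6)
bar 6: v0=E3 v1=B3 (P5)
bar 7: v0=F3 v1=C4 (P5)
bar 8: v0=A3 v1=C4 (m3)
bar 9: v0=B3 v1=G4 (m6)
bar 10: v0=C3 v1=A3 (M6)
bar 11: v0=D3 v1=D4 (P8)
  R2 @ bar2.0: F3/A3 M3 -> G3/D4 P5 similar
  R2 @ bar6.0: F3/D4 M6 -> E3/B3 P5 similar
  R4 @ bar7.2: F3/G3 M2 untreated
  R7 @ bar10.0: B3->C3 leap 11st
  R7 @ bar10.0: G4->A3 leap 10st
  R1 @ bar11.0: C3/C4 P8 -> D3/D4 P8 similar

No (6 violations)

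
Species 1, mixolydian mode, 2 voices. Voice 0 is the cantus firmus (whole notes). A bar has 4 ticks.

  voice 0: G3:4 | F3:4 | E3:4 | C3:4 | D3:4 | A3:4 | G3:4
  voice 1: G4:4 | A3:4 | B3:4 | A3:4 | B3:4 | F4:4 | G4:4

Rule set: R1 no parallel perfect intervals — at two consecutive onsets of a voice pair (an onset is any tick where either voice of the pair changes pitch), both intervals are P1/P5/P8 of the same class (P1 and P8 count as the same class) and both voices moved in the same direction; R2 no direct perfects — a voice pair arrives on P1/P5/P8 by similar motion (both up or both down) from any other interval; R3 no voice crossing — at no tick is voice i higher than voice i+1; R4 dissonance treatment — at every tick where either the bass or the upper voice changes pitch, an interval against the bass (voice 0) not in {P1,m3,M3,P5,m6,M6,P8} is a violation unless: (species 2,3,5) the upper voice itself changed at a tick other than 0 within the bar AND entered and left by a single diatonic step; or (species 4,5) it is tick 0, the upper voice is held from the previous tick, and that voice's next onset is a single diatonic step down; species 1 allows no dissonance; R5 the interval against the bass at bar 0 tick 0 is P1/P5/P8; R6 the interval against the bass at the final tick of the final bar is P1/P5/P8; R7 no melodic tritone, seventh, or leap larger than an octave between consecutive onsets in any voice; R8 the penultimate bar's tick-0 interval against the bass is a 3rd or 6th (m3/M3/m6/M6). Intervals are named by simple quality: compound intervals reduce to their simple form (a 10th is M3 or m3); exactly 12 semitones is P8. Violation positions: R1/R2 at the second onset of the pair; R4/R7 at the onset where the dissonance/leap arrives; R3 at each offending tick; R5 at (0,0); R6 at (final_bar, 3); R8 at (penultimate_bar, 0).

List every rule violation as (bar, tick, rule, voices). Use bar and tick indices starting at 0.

bar 0: v0=G3 v1=G4 downbeat P8
bar 1: v0=F3 v1=A3 downbeat M3
bar 2: v0=E3 v1=B3 downbeat P5
bar 3: v0=C3 v1=A3 downbeat M6
bar 4: v0=D3 v1=B3 downbeat M6
bar 5: v0=A3 v1=F4 downbeat m6
bar 6: v0=G3 v1=G4 downbeat P8
  -> R7 @ bar 1 tick 0 v(1,): G4->A3 leap 10st
  -> R7 @ bar 5 tick 0 v(1,): B3->F4 leap 6st

(1, 0, R7, (1,))
(5, 0, R7, (1,))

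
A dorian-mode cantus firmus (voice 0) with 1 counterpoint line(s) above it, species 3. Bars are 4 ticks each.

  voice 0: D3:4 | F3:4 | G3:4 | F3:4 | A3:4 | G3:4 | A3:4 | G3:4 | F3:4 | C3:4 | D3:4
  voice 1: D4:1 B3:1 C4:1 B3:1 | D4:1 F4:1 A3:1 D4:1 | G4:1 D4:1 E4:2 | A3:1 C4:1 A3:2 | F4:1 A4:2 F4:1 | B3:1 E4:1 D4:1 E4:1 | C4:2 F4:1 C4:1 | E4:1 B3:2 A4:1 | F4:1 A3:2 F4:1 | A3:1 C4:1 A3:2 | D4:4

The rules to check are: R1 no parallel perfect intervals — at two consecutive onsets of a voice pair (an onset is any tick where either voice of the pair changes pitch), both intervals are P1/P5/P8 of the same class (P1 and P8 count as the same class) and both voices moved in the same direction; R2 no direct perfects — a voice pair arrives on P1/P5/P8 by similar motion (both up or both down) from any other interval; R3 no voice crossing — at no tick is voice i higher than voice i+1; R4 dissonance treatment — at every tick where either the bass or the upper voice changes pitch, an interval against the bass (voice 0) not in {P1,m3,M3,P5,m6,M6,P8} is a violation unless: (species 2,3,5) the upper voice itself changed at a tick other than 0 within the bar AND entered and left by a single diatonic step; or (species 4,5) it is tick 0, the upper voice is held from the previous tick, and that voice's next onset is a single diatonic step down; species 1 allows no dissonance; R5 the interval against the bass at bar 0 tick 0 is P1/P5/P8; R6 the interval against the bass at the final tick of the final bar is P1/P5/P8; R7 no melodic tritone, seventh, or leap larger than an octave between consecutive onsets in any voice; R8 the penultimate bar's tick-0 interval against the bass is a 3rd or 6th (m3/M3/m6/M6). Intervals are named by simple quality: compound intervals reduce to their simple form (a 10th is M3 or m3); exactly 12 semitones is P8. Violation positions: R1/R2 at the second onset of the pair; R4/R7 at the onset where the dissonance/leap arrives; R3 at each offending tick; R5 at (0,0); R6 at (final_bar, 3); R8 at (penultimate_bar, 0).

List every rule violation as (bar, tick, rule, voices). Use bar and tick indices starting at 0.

(2, 0, R2, (0, 1))
(5, 0, R7, (1,))
(7, 3, R4, (0, 1))
(7, 3, R7, (1,))
(8, 0, R2, (0, 1))
(10, 0, R2, (0, 1))

bar 0: v0=D3 v1=D4 downbeat P8
bar 1: v0=F3 v1=D4 downbeat M6
bar 2: v0=G3 v1=G4 downbeat P8
bar 3: v0=F3 v1=A3 downbeat M3
bar 4: v0=A3 v1=F4 downbeat m6
bar 5: v0=G3 v1=B3 downbeat M3
bar 6: v0=A3 v1=C4 downbeat m3
bar 7: v0=G3 v1=E4 downbeat M6
bar 8: v0=F3 v1=F4 downbeat P8
bar 9: v0=C3 v1=A3 downbeat M6
bar 10: v0=D3 v1=D4 downbeat P8
  -> R2 @ bar 2 tick 0 v(0, 1): F3/D4 M6 -> G3/G4 P8 similar
  -> R7 @ bar 5 tick 0 v(1,): F4->B3 leap 6st
  -> R4 @ bar 7 tick 3 v(0, 1): G3/A4 M2 untreated
  -> R7 @ bar 7 tick 3 v(1,): B3->A4 leap 10st
  -> R2 @ bar 8 tick 0 v(0, 1): G3/A4 M2 -> F3/F4 P8 similar
  -> R2 @ bar 10 tick 0 v(0, 1): C3/A3 M6 -> D3/D4 P8 similar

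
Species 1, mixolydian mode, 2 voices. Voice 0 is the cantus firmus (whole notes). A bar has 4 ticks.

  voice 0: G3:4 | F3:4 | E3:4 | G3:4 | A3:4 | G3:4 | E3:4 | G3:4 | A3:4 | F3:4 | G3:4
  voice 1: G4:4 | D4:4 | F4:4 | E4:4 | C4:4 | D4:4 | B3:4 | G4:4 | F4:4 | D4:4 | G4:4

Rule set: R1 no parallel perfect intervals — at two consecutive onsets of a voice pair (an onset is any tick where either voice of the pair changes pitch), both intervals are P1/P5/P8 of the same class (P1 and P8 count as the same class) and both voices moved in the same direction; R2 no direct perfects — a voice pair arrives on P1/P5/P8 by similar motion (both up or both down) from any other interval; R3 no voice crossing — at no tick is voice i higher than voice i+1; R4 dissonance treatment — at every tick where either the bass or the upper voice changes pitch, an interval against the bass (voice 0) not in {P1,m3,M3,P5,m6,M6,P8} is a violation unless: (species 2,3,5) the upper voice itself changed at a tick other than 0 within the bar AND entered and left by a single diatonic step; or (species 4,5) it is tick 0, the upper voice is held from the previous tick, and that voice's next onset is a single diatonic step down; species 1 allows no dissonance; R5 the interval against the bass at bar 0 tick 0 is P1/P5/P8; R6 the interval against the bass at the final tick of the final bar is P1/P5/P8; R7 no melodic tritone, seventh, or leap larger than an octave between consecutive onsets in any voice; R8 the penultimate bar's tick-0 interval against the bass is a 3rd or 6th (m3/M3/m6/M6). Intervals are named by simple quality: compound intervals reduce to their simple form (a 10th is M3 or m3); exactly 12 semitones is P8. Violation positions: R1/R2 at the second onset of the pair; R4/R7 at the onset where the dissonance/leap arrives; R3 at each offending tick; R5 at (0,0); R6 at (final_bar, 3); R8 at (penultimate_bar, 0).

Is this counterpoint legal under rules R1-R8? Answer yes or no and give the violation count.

bar 0: v0=G3 v1=G4 (P8)
bar 1: v0=F3 v1=D4 (M6)
bar 2: v0=E3 v1=F4 (m2)
bar 3: v0=G3 v1=E4 (M6)
bar 4: v0=A3 v1=C4 (m3)
bar 5: v0=G3 v1=D4 (P5)
bar 6: v0=E3 v1=B3 (P5)
bar 7: v0=G3 v1=G4 (P8)
bar 8: v0=A3 v1=F4 (m6)
bar 9: v0=F3 v1=D4 (M6)
bar 10: v0=G3 v1=G4 (P8)
  R4 @ bar2.0: E3/F4 m2 untreated
  R1 @ bar6.0: G3/D4 P5 -> E3/B3 P5 similar
  R2 @ bar7.0: E3/B3 P5 -> G3/G4 P8 similar
  R2 @ bar10.0: F3/D4 M6 -> G3/G4 P8 similar

No (4 violations)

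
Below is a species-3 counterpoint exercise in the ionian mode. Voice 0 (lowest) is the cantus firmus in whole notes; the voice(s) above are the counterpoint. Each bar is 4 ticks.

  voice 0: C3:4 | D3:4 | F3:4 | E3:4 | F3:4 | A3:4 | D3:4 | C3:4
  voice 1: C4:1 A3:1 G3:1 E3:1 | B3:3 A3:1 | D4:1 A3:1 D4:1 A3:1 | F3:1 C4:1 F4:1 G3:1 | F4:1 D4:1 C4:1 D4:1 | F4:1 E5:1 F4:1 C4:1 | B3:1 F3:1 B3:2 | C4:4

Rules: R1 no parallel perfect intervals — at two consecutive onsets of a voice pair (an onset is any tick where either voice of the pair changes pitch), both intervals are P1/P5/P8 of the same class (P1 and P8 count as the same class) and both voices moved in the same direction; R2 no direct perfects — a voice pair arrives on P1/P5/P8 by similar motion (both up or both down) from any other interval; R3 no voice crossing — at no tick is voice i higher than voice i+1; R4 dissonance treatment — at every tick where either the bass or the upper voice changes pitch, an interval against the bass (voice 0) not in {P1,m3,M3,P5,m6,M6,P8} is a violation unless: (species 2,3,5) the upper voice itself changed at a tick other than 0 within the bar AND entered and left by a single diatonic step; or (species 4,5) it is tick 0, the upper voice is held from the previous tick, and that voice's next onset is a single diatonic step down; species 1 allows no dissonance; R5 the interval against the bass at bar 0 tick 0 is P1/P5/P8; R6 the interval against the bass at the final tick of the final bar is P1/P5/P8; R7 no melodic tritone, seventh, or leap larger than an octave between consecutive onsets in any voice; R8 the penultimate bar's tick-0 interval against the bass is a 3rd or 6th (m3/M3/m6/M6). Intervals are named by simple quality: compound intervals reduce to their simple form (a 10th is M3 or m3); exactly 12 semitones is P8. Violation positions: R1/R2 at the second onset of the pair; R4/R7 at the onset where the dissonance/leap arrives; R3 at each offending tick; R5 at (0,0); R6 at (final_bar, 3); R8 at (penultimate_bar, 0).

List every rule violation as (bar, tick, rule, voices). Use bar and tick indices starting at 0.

(3, 0, R4, (0, 1))
(3, 2, R4, (0, 1))
(3, 3, R7, (1,))
(4, 0, R2, (0, 1))
(4, 0, R7, (1,))
(5, 1, R7, (1,))
(5, 2, R7, (1,))
(6, 1, R7, (1,))
(6, 2, R7, (1,))

bar 0: v0=C3 v1=C4 downbeat P8
bar 1: v0=D3 v1=B3 downbeat M6
bar 2: v0=F3 v1=D4 downbeat M6
bar 3: v0=E3 v1=F3 downbeat m2
bar 4: v0=F3 v1=F4 downbeat P8
bar 5: v0=A3 v1=F4 downbeat m6
bar 6: v0=D3 v1=B3 downbeat M6
bar 7: v0=C3 v1=C4 downbeat P8
  -> R4 @ bar 3 tick 0 v(0, 1): E3/F3 m2 untreated
  -> R4 @ bar 3 tick 2 v(0, 1): E3/F4 m2 untreated
  -> R7 @ bar 3 tick 3 v(1,): F4->G3 leap 10st
  -> R2 @ bar 4 tick 0 v(0, 1): E3/G3 m3 -> F3/F4 P8 similar
  -> R7 @ bar 4 tick 0 v(1,): G3->F4 leap 10st
  -> R7 @ bar 5 tick 1 v(1,): F4->E5 leap 11st
  -> R7 @ bar 5 tick 2 v(1,): E5->F4 leap 11st
  -> R7 @ bar 6 tick 1 v(1,): B3->F3 leap 6st
  -> R7 @ bar 6 tick 2 v(1,): F3->B3 leap 6st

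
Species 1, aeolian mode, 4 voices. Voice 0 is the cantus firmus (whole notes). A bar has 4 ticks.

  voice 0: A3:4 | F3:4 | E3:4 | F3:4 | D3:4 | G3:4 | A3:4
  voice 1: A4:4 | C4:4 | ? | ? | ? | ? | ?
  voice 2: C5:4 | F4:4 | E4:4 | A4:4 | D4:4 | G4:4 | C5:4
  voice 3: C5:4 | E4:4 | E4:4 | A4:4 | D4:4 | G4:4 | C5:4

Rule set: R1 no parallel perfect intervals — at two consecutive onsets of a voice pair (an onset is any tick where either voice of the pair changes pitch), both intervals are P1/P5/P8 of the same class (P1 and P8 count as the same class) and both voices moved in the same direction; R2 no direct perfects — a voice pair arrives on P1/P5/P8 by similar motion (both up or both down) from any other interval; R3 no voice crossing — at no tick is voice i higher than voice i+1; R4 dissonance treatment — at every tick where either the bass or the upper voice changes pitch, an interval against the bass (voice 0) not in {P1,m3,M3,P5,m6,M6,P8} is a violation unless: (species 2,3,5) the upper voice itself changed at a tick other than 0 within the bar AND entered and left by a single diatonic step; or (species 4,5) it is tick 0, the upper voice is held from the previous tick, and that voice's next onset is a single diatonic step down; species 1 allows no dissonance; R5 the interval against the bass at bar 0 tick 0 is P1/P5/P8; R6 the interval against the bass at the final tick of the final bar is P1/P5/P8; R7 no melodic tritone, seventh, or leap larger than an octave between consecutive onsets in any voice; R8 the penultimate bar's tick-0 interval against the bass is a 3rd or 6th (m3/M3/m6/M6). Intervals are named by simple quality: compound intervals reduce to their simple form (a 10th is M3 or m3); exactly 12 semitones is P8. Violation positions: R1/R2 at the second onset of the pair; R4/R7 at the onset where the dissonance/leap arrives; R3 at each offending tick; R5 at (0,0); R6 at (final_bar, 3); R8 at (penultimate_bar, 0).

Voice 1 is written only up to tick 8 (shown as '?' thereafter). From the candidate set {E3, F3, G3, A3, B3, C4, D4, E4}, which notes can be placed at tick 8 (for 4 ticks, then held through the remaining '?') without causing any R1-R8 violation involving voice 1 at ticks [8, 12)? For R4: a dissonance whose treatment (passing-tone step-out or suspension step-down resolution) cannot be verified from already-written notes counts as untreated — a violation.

E3: violates R2
F3: violates R4
G3: legal
A3: violates R2,R4
B3: violates R1
C4: legal
D4: violates R4
E4: legal

{C4, E4, G3}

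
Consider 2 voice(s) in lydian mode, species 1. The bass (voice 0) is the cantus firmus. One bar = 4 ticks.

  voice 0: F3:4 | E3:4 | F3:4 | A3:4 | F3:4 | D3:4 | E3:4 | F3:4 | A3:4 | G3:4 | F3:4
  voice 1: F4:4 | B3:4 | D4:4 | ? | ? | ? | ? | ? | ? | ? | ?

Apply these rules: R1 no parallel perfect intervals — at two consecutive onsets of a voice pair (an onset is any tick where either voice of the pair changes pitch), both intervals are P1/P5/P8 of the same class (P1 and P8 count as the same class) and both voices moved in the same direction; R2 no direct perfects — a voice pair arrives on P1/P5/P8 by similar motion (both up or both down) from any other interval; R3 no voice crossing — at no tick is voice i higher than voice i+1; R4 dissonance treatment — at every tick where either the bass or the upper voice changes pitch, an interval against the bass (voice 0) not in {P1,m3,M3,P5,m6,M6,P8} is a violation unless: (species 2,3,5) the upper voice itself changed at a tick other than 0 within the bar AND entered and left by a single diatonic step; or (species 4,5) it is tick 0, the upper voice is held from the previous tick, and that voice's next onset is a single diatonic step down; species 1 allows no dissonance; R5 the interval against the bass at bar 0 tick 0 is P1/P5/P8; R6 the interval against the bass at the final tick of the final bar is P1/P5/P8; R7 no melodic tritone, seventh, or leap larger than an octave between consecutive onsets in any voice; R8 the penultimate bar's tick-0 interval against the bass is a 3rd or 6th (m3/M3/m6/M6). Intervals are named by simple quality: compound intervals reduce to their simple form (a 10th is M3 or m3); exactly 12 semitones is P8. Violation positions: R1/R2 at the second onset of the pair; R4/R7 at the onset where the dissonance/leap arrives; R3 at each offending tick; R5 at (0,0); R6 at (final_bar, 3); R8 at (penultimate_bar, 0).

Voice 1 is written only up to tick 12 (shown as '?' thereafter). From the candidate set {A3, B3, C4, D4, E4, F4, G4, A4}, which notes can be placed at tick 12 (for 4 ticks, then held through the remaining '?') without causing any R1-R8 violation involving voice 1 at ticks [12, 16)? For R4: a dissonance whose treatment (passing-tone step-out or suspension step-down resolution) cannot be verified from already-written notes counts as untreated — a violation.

{A3, C4, F4}

A3: legal
B3: violates R4
C4: legal
D4: violates R4
E4: violates R2
F4: legal
G4: violates R4
A4: violates R2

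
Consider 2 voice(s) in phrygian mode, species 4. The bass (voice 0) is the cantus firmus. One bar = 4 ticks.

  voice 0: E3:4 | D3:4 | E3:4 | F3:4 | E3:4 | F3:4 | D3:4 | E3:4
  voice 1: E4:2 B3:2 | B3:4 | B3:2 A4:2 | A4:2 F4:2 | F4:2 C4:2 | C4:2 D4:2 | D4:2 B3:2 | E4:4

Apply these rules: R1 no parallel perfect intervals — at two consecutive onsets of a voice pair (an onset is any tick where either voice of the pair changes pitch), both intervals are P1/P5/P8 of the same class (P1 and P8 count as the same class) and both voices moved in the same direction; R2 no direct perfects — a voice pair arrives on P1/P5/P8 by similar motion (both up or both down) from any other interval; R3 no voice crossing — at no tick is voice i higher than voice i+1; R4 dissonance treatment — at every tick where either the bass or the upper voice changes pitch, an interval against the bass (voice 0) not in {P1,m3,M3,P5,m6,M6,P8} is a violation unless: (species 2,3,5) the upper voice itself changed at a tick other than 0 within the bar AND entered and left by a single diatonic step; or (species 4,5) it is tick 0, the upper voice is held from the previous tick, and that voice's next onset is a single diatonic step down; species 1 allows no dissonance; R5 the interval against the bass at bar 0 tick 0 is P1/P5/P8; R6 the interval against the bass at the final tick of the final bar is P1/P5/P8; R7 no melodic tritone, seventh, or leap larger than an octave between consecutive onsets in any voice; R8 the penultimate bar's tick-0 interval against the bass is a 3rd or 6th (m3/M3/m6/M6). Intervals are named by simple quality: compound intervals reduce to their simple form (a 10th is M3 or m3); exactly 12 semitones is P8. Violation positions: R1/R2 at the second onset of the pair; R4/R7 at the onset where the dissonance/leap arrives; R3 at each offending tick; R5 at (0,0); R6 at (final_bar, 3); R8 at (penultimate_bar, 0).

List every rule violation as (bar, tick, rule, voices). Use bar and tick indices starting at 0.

(2, 2, R4, (0, 1))
(2, 2, R7, (1,))
(4, 0, R4, (0, 1))
(6, 0, R8, (0, 1))
(7, 0, R2, (0, 1))

bar 0: v0=E3 v1=E4 downbeat P8
bar 1: v0=D3 v1=B3 downbeat M6
bar 2: v0=E3 v1=B3 downbeat P5
bar 3: v0=F3 v1=A4 downbeat M3
bar 4: v0=E3 v1=F4 downbeat m2
bar 5: v0=F3 v1=C4 downbeat P5
bar 6: v0=D3 v1=D4 downbeat P8
bar 7: v0=E3 v1=E4 downbeat P8
  -> R4 @ bar 2 tick 2 v(0, 1): E3/A4 P4 untreated
  -> R7 @ bar 2 tick 2 v(1,): B3->A4 leap 10st
  -> R4 @ bar 4 tick 0 v(0, 1): E3/F4 m2 untreated
  -> R8 @ bar 6 tick 0 v(0, 1): penult P8 not 3rd/6th
  -> R2 @ bar 7 tick 0 v(0, 1): D3/B3 M6 -> E3/E4 P8 similar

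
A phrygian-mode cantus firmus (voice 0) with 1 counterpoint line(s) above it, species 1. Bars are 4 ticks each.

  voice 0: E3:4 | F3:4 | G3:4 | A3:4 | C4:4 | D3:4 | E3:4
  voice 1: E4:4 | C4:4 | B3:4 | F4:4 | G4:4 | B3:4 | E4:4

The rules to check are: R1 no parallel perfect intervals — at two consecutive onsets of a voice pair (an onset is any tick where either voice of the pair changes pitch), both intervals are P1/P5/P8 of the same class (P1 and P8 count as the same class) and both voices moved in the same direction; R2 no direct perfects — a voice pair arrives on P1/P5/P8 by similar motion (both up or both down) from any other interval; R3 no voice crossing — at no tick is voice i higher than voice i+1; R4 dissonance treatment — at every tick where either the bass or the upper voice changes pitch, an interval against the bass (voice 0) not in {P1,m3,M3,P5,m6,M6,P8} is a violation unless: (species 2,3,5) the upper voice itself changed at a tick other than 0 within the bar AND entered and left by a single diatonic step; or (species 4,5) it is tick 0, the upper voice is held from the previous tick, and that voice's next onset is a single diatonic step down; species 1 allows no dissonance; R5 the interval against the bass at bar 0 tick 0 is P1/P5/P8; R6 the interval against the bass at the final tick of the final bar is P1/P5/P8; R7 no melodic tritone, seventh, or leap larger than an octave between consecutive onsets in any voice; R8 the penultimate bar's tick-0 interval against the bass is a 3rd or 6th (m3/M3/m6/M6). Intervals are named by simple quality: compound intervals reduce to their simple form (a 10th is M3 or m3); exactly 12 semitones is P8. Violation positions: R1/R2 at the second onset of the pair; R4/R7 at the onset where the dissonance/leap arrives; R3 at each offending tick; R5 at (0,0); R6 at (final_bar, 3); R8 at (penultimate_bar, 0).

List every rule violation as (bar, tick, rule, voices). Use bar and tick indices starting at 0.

bar 0: v0=E3 v1=E4 downbeat P8
bar 1: v0=F3 v1=C4 downbeat P5
bar 2: v0=G3 v1=B3 downbeat M3
bar 3: v0=A3 v1=F4 downbeat m6
bar 4: v0=C4 v1=G4 downbeat P5
bar 5: v0=D3 v1=B3 downbeat M6
bar 6: v0=E3 v1=E4 downbeat P8
  -> R7 @ bar 3 tick 0 v(1,): B3->F4 leap 6st
  -> R2 @ bar 4 tick 0 v(0, 1): A3/F4 m6 -> C4/G4 P5 similar
  -> R7 @ bar 5 tick 0 v(0,): C4->D3 leap 10st
  -> R2 @ bar 6 tick 0 v(0, 1): D3/B3 M6 -> E3/E4 P8 similar

(3, 0, R7, (1,))
(4, 0, R2, (0, 1))
(5, 0, R7, (0,))
(6, 0, R2, (0, 1))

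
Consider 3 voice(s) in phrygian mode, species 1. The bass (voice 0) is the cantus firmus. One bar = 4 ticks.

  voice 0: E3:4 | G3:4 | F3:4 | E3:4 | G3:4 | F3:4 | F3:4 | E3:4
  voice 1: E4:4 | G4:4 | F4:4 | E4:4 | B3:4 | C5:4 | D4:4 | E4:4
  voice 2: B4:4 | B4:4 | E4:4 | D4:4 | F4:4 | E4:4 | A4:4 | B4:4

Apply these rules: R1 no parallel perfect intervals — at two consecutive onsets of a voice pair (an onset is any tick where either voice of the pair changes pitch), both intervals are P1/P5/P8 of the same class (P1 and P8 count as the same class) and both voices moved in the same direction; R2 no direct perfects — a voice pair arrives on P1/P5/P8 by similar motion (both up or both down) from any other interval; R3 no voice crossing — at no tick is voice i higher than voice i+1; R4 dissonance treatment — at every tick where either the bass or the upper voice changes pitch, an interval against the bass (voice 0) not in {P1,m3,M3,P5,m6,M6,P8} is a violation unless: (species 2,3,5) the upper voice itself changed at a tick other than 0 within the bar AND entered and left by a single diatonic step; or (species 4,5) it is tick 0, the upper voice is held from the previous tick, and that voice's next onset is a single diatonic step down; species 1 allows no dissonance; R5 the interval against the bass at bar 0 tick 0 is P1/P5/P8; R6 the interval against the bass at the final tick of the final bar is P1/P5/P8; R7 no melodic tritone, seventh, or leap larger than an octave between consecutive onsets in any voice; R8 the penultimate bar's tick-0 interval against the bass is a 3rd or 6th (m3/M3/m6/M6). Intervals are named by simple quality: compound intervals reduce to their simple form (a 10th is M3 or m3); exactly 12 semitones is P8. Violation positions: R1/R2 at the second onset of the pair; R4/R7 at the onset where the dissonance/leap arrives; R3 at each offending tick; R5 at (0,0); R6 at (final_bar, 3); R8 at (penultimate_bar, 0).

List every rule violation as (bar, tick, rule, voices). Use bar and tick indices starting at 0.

bar 0: v0=E3 v1=E4 v2=B4 downbeat P5
bar 1: v0=G3 v1=G4 v2=B4 downbeat M3
bar 2: v0=F3 v1=F4 v2=E4 downbeat M7
bar 3: v0=E3 v1=E4 v2=D4 downbeat m7
bar 4: v0=G3 v1=B3 v2=F4 downbeat m7
bar 5: v0=F3 v1=C5 v2=E4 downbeat M7
bar 6: v0=F3 v1=D4 v2=A4 downbeat M3
bar 7: v0=E3 v1=E4 v2=B4 downbeat P5
  -> R1 @ bar 1 tick 0 v(0, 1): E3/E4 P8 -> G3/G4 P8 similar
  -> R1 @ bar 2 tick 0 v(0, 1): G3/G4 P8 -> F3/F4 P8 similar
  -> R3 @ bar 2 tick 0 v(1, 2): F4 above E4
  -> R4 @ bar 2 tick 0 v(0, 2): F3/E4 M7 untreated
  -> R3 @ bar 2 tick 1 v(1, 2): F4 above E4
  -> R3 @ bar 2 tick 2 v(1, 2): F4 above E4
  -> R3 @ bar 2 tick 3 v(1, 2): F4 above E4
  -> R1 @ bar 3 tick 0 v(0, 1): F3/F4 P8 -> E3/E4 P8 similar
  -> R3 @ bar 3 tick 0 v(1, 2): E4 above D4
  -> R4 @ bar 3 tick 0 v(0, 2): E3/D4 m7 untreated
  -> R3 @ bar 3 tick 1 v(1, 2): E4 above D4
  -> R3 @ bar 3 tick 2 v(1, 2): E4 above D4
  -> R3 @ bar 3 tick 3 v(1, 2): E4 above D4
  -> R4 @ bar 4 tick 0 v(0, 2): G3/F4 m7 untreated
  -> R3 @ bar 5 tick 0 v(1, 2): C5 above E4
  -> R4 @ bar 5 tick 0 v(0, 2): F3/E4 M7 untreated
  -> R7 @ bar 5 tick 0 v(1,): B3->C5 leap 13st
  -> R3 @ bar 5 tick 1 v(1, 2): C5 above E4
  -> R3 @ bar 5 tick 2 v(1, 2): C5 above E4
  -> R3 @ bar 5 tick 3 v(1, 2): C5 above E4
  -> R7 @ bar 6 tick 0 v(1,): C5->D4 leap 10st
  -> R1 @ bar 7 tick 0 v(1, 2): D4/A4 P5 -> E4/B4 P5 similar

(1, 0, R1, (0, 1))
(2, 0, R1, (0, 1))
(2, 0, R3, (1, 2))
(2, 0, R4, (0, 2))
(2, 1, R3, (1, 2))
(2, 2, R3, (1, 2))
(2, 3, R3, (1, 2))
(3, 0, R1, (0, 1))
(3, 0, R3, (1, 2))
(3, 0, R4, (0, 2))
(3, 1, R3, (1, 2))
(3, 2, R3, (1, 2))
(3, 3, R3, (1, 2))
(4, 0, R4, (0, 2))
(5, 0, R3, (1, 2))
(5, 0, R4, (0, 2))
(5, 0, R7, (1,))
(5, 1, R3, (1, 2))
(5, 2, R3, (1, 2))
(5, 3, R3, (1, 2))
(6, 0, R7, (1,))
(7, 0, R1, (1, 2))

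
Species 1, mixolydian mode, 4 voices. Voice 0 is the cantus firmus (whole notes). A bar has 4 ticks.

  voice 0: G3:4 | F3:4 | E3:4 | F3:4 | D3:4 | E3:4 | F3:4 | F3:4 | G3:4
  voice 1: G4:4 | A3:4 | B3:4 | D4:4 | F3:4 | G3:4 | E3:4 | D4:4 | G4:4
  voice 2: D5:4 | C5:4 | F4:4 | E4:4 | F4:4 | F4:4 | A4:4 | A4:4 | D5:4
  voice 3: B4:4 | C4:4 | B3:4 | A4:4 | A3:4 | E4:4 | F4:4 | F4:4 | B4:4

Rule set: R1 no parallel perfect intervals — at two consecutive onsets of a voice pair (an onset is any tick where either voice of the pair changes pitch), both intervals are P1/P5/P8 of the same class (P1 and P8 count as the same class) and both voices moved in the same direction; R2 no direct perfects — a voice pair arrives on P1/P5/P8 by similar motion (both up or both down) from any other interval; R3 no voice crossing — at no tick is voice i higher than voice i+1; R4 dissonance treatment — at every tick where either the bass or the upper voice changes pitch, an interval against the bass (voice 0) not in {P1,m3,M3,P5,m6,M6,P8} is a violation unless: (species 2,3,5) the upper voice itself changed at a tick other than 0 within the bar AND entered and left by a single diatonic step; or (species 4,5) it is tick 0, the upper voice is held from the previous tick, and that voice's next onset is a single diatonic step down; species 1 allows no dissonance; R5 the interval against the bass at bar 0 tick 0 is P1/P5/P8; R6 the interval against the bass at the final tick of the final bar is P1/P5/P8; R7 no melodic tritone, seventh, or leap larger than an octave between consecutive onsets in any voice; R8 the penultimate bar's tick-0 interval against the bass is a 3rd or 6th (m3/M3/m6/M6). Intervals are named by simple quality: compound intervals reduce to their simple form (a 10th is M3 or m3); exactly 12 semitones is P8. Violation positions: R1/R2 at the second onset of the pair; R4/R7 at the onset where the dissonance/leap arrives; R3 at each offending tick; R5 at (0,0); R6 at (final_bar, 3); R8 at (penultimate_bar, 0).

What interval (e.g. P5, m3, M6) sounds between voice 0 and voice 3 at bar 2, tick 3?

P5

voice 0=E3 voice 3=B3 -> P5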